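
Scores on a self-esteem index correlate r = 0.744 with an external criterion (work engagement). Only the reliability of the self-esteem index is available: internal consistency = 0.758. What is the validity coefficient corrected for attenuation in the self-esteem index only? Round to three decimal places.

Single correction: r_c = r_obs / √r_xx = 0.744 / √0.758 = 0.744 / 0.8706 ≈ 0.855.

0.855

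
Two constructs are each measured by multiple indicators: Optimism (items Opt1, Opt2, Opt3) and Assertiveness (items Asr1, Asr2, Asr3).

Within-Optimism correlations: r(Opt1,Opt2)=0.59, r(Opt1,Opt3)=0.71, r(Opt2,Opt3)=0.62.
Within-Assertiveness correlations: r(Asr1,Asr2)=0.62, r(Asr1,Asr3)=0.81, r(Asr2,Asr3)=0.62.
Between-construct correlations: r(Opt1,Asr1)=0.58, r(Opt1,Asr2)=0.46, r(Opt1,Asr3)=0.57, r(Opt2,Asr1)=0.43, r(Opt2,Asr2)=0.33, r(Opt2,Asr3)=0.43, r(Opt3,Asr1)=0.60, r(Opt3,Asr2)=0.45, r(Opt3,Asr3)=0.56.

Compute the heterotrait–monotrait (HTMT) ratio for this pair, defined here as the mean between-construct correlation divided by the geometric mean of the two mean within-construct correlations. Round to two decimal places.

0.74

Mean between = 4.41/9 = 0.4900.
Mean within-Opt = 1.92/3 = 0.6400; mean within-Asr = 2.05/3 = 0.6833.
Geometric mean = √(0.6400 × 0.6833) = 0.6613.
HTMT = 0.4900 / 0.6613 = 0.74.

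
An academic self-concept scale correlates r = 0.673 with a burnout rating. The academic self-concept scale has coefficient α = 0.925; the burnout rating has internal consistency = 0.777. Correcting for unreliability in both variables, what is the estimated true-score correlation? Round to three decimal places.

0.794

r_true = r_obs / √(r_xx · r_yy) = 0.673 / √(0.925 × 0.777) = 0.673 / √0.718725 = 0.673 / 0.8478 ≈ 0.794.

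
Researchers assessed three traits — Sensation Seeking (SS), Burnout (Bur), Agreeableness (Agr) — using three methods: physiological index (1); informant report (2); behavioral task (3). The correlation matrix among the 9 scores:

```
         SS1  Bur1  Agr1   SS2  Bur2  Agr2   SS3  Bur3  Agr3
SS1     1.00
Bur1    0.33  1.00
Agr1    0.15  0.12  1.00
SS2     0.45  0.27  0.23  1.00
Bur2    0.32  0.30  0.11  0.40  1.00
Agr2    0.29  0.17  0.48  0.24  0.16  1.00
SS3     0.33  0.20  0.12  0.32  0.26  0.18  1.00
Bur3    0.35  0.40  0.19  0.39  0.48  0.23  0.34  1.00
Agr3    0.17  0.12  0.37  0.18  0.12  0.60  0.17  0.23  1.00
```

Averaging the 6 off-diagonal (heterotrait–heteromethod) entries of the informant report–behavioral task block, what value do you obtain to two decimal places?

0.23

HTHM values (method 2 × method 3): 0.39, 0.18, 0.26, 0.12, 0.18, 0.23; mean = 1.36/6 = 0.23.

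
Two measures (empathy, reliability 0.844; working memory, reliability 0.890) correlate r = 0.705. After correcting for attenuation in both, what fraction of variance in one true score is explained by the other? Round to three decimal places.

Disattenuated r = 0.705 / √(0.844 × 0.890) = 0.705 / 0.8667 = 0.8134.
Shared true-score variance = 0.8134² = 0.6616 ≈ 0.662.

0.662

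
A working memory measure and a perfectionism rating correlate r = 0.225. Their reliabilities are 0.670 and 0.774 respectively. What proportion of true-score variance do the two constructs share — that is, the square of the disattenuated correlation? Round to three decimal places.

0.098

Disattenuated r = 0.225 / √(0.670 × 0.774) = 0.225 / 0.7201 = 0.3125.
Shared true-score variance = 0.3125² = 0.0977 ≈ 0.098.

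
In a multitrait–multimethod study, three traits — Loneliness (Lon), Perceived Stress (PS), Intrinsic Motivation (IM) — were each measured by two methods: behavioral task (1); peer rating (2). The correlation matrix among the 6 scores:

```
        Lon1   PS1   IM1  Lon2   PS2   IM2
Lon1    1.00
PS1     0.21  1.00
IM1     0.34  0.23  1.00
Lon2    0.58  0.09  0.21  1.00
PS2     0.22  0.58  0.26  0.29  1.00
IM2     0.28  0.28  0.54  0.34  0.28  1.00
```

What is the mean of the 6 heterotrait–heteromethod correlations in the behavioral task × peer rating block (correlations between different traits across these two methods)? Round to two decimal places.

0.22

HTHM values (method 1 × method 2): 0.22, 0.28, 0.09, 0.28, 0.21, 0.26; mean = 1.34/6 = 0.22.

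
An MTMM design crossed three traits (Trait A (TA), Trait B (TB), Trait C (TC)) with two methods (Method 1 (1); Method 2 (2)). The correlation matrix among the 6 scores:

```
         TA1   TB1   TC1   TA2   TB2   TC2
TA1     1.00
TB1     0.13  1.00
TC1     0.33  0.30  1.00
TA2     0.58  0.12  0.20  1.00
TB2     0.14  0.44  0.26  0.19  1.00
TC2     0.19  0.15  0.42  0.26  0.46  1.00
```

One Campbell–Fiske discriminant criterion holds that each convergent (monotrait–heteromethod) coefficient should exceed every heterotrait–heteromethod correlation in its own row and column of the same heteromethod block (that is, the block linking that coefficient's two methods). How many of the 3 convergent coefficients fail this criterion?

0

Convergent coefficients and their comparison sets:
TA (methods 1·2): 0.58 vs {0.14, 0.12, 0.19, 0.20} → pass.
TB (methods 1·2): 0.44 vs {0.12, 0.14, 0.15, 0.26} → pass.
TC (methods 1·2): 0.42 vs {0.20, 0.19, 0.26, 0.15} → pass.
0 of 3 fail.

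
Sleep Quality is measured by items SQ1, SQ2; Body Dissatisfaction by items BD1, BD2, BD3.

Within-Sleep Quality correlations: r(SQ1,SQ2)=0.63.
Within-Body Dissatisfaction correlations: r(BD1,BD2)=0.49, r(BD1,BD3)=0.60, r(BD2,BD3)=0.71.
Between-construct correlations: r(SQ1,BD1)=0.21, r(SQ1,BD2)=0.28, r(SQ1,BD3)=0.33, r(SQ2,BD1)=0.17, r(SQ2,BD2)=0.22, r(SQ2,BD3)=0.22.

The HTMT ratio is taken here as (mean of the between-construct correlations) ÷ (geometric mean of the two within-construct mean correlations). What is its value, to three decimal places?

0.388

Between-construct mean = 1.43/6 = 0.2383.
Mean within-SQ = 0.63/1 = 0.6300; mean within-BD = 1.80/3 = 0.6000.
Geometric mean = √(0.6300 × 0.6000) = 0.6148.
HTMT = 0.2383 / 0.6148 = 0.388.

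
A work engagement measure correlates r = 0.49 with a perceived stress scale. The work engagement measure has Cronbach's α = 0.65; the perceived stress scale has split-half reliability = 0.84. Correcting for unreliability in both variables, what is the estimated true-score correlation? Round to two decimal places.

0.66

r_true = r_obs / √(r_xx · r_yy) = 0.49 / √(0.65 × 0.84) = 0.49 / √0.5460 = 0.49 / 0.7389 ≈ 0.66.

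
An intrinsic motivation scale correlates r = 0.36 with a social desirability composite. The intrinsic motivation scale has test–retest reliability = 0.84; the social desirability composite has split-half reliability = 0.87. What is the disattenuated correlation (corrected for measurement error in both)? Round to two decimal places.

0.42

r_true = r_obs / √(r_xx · r_yy) = 0.36 / √(0.84 × 0.87) = 0.36 / √0.7308 = 0.36 / 0.8549 ≈ 0.42.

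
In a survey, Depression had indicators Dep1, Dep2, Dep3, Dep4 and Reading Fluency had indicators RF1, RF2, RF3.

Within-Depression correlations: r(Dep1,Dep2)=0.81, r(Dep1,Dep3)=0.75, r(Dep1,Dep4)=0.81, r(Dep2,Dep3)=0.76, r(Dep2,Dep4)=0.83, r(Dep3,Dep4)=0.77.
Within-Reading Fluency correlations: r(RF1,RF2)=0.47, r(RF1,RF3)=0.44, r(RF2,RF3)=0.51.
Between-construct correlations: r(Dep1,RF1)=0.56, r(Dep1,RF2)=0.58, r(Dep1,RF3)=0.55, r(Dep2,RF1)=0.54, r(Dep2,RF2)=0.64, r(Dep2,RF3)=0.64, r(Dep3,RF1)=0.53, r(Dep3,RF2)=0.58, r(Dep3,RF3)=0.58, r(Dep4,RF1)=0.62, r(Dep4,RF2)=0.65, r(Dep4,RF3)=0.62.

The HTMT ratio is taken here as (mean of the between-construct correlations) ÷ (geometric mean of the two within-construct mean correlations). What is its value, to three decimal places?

Between-construct mean = 7.09/12 = 0.5908.
Mean within-Dep = 4.73/6 = 0.7883; mean within-RF = 1.42/3 = 0.4733.
Geometric mean = √(0.7883 × 0.4733) = 0.6108.
HTMT = 0.5908 / 0.6108 = 0.967.

0.967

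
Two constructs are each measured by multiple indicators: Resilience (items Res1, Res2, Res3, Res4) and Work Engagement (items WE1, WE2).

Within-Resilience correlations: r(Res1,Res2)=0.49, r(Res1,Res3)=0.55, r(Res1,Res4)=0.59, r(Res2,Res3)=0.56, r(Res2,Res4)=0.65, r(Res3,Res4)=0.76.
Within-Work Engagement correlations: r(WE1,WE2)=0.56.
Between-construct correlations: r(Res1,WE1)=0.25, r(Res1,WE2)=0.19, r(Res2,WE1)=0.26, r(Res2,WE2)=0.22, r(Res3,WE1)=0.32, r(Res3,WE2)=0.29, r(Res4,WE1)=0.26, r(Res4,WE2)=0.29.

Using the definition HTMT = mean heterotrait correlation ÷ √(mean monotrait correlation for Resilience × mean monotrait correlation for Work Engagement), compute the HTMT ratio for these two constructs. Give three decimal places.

0.449

Mean between = 2.08/8 = 0.2600.
Mean within-Res = 3.60/6 = 0.6000; mean within-WE = 0.56/1 = 0.5600.
Geometric mean = √(0.6000 × 0.5600) = 0.5797.
HTMT = 0.2600 / 0.5797 = 0.449.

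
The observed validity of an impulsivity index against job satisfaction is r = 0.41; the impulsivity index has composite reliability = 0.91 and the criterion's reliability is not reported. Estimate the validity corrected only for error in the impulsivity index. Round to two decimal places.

Single correction: r_c = r_obs / √r_xx = 0.41 / √0.91 = 0.41 / 0.9539 ≈ 0.43.

0.43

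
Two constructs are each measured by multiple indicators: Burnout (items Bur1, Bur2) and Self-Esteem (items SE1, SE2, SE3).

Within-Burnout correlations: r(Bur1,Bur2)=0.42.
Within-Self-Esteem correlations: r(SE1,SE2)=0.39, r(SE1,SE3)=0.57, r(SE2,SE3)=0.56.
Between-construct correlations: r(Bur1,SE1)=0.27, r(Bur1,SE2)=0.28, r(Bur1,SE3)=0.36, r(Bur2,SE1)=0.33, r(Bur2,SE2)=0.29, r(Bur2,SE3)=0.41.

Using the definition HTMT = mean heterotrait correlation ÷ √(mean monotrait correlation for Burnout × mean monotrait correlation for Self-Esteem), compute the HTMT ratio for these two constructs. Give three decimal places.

0.701

Mean between = 1.94/6 = 0.3233.
Mean within-Bur = 0.42/1 = 0.4200; mean within-SE = 1.52/3 = 0.5067.
Geometric mean = √(0.4200 × 0.5067) = 0.4613.
HTMT = 0.3233 / 0.4613 = 0.701.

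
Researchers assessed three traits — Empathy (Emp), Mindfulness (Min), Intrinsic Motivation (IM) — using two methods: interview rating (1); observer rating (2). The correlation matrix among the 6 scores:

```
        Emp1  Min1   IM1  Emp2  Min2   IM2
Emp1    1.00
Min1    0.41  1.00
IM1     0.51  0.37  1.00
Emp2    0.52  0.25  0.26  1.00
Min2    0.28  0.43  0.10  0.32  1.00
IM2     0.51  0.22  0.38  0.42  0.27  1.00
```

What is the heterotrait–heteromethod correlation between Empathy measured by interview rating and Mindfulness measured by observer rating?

0.28

Different traits and methods: r(Emp1, Min2) = 0.28.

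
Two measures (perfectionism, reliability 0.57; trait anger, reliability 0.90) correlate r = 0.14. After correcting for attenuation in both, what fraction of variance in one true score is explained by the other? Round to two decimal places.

Disattenuated r = 0.14 / √(0.57 × 0.90) = 0.14 / 0.7162 = 0.1955.
Shared true-score variance = 0.1955² = 0.0382 ≈ 0.04.

0.04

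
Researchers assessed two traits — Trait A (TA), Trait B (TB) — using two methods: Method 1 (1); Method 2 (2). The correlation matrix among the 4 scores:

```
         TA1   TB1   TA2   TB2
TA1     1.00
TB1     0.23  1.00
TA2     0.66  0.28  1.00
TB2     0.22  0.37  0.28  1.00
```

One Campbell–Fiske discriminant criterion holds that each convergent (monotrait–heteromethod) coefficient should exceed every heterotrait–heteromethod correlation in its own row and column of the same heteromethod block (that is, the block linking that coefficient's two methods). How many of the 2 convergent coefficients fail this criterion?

Each convergent coefficient versus the relevant comparison correlations:
TA (methods 1·2): 0.66 vs {0.22, 0.28} → pass.
TB (methods 1·2): 0.37 vs {0.28, 0.22} → pass.
0 of 2 fail.

0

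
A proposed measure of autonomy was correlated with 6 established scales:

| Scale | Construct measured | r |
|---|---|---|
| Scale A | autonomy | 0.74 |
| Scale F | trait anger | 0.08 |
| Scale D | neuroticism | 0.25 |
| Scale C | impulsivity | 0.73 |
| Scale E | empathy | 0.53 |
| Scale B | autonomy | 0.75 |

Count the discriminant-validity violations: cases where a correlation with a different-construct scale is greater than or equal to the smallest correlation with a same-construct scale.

0

Convergent (same construct = autonomy): Scale A, Scale B.
Smallest convergent = 0.74. Discriminant values: 0.08, 0.25, 0.73, 0.53; count ≥ 0.74 → 0.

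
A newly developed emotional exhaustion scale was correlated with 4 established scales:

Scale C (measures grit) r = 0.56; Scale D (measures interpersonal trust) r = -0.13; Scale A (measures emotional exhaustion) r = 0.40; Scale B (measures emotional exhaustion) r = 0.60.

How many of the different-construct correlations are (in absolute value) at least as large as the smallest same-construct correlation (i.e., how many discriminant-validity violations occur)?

Convergent (same construct = emotional exhaustion): Scale A, Scale B.
Smallest convergent = 0.40. Discriminant |r|: 0.56, 0.13; count ≥ 0.40 → 1.

1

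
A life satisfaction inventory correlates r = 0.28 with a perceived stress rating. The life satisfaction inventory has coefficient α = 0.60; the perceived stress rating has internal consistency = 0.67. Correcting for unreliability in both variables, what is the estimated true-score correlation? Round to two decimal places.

0.44

r_true = r_obs / √(r_xx · r_yy) = 0.28 / √(0.60 × 0.67) = 0.28 / √0.4020 = 0.28 / 0.6340 ≈ 0.44.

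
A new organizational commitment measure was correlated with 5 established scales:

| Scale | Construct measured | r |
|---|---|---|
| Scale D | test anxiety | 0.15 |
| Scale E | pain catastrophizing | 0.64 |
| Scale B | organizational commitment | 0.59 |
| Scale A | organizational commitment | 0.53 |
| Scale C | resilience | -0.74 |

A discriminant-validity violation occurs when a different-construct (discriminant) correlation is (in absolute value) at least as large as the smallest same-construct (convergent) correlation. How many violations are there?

Convergent (same construct = organizational commitment): Scale B, Scale A.
Smallest convergent = 0.53. Discriminant |r|: 0.15, 0.64, 0.74; count ≥ 0.53 → 2.

2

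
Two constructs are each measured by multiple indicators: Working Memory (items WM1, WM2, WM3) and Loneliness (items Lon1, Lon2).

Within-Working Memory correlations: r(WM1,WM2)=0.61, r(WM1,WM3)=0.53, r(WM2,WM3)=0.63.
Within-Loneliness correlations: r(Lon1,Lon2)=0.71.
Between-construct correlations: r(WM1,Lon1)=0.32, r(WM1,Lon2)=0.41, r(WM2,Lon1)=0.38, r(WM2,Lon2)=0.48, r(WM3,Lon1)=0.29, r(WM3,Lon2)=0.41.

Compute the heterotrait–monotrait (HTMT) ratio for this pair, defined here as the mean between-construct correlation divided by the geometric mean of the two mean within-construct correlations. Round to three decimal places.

Mean heterotrait r = 2.29/6 = 0.3817.
Mean within-WM = 1.77/3 = 0.5900; mean within-Lon = 0.71/1 = 0.7100.
Geometric mean = √(0.5900 × 0.7100) = 0.6472.
HTMT = 0.3817 / 0.6472 = 0.590.

0.590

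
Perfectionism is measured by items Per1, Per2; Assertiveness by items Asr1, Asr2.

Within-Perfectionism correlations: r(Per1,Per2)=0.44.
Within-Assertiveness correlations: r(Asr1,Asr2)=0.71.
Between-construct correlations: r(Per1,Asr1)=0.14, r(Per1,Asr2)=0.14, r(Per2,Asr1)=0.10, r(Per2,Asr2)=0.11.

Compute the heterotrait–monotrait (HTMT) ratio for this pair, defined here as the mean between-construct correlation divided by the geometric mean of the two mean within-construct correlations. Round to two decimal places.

0.22

Between-construct mean = 0.49/4 = 0.1225.
Mean within-Per = 0.44/1 = 0.4400; mean within-Asr = 0.71/1 = 0.7100.
Geometric mean = √(0.4400 × 0.7100) = 0.5589.
HTMT = 0.1225 / 0.5589 = 0.22.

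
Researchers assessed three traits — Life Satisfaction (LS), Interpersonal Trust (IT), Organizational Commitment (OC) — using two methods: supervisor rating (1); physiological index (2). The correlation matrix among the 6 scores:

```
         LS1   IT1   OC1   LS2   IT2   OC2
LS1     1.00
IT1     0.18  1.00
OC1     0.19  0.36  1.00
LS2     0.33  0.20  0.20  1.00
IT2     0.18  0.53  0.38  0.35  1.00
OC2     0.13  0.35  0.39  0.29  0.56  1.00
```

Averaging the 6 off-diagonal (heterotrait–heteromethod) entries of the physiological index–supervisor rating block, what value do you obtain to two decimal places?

0.24

HTHM values (method 2 × method 1): 0.20, 0.20, 0.18, 0.38, 0.13, 0.35; mean = 1.44/6 = 0.24.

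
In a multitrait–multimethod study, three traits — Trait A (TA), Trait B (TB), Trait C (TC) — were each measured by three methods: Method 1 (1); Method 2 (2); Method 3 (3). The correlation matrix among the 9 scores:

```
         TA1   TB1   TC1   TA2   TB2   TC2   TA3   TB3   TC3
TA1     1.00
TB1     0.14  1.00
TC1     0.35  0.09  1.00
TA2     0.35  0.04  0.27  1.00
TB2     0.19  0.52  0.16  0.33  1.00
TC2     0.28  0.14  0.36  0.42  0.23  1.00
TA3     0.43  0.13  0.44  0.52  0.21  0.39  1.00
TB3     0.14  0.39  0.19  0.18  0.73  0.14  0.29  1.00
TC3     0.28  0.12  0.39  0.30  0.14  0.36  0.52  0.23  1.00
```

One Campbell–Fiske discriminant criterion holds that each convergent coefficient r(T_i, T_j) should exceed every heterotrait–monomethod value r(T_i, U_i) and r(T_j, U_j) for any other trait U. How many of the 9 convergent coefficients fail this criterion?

6

Convergent coefficients and their comparison sets:
TA (methods 1·2): 0.35 vs {0.14, 0.33, 0.35, 0.42} → fail.
TA (methods 1·3): 0.43 vs {0.14, 0.29, 0.35, 0.52} → fail.
TA (methods 2·3): 0.52 vs {0.33, 0.29, 0.42, 0.52} → fail.
TB (methods 1·2): 0.52 vs {0.14, 0.33, 0.09, 0.23} → pass.
TB (methods 1·3): 0.39 vs {0.14, 0.29, 0.09, 0.23} → pass.
TB (methods 2·3): 0.73 vs {0.33, 0.29, 0.23, 0.23} → pass.
TC (methods 1·2): 0.36 vs {0.35, 0.42, 0.09, 0.23} → fail.
TC (methods 1·3): 0.39 vs {0.35, 0.52, 0.09, 0.23} → fail.
TC (methods 2·3): 0.36 vs {0.42, 0.52, 0.23, 0.23} → fail.
6 of 9 fail.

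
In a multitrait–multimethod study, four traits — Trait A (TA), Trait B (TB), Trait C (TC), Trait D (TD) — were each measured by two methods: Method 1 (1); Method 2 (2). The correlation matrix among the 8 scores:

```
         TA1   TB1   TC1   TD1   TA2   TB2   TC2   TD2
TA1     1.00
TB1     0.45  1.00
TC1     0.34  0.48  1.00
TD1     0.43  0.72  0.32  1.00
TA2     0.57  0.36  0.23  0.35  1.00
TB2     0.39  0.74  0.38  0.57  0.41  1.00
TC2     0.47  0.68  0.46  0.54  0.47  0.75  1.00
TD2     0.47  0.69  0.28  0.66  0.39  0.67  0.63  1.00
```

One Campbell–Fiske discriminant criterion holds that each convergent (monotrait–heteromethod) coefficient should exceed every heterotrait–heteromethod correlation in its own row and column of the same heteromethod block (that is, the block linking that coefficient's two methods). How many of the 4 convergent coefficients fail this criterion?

Convergent coefficients and their comparison sets:
TA (methods 1·2): 0.57 vs {0.39, 0.36, 0.47, 0.23, 0.47, 0.35} → pass.
TB (methods 1·2): 0.74 vs {0.36, 0.39, 0.68, 0.38, 0.69, 0.57} → pass.
TC (methods 1·2): 0.46 vs {0.23, 0.47, 0.38, 0.68, 0.28, 0.54} → fail.
TD (methods 1·2): 0.66 vs {0.35, 0.47, 0.57, 0.69, 0.54, 0.28} → fail.
2 of 4 fail.

2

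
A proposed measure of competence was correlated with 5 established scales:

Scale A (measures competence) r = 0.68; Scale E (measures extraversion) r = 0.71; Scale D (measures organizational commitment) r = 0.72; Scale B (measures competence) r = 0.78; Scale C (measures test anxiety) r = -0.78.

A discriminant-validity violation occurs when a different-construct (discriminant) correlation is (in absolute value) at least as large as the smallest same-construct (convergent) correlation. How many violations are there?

3

Convergent (same construct = competence): Scale A, Scale B.
Smallest convergent = 0.68. Discriminant |r|: 0.71, 0.72, 0.78; count ≥ 0.68 → 3.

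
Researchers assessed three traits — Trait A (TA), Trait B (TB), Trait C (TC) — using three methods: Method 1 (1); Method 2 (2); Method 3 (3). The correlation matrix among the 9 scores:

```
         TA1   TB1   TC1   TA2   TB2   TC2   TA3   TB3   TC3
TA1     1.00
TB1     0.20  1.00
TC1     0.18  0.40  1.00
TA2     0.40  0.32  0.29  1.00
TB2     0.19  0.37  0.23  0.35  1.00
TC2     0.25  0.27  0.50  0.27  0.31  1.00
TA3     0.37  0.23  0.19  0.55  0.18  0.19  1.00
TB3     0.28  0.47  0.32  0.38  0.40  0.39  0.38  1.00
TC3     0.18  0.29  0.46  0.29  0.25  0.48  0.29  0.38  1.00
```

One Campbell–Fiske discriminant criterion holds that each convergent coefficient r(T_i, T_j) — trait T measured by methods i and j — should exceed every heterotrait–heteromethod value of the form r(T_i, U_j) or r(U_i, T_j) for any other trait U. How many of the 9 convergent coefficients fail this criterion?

Checking each validity diagonal entry against its comparison values:
TA (methods 1·2): 0.40 vs {0.19, 0.32, 0.25, 0.29} → pass.
TA (methods 1·3): 0.37 vs {0.28, 0.23, 0.18, 0.19} → pass.
TA (methods 2·3): 0.55 vs {0.38, 0.18, 0.29, 0.19} → pass.
TB (methods 1·2): 0.37 vs {0.32, 0.19, 0.27, 0.23} → pass.
TB (methods 1·3): 0.47 vs {0.23, 0.28, 0.29, 0.32} → pass.
TB (methods 2·3): 0.40 vs {0.18, 0.38, 0.25, 0.39} → pass.
TC (methods 1·2): 0.50 vs {0.29, 0.25, 0.23, 0.27} → pass.
TC (methods 1·3): 0.46 vs {0.19, 0.18, 0.32, 0.29} → pass.
TC (methods 2·3): 0.48 vs {0.19, 0.29, 0.39, 0.25} → pass.
0 of 9 fail.

0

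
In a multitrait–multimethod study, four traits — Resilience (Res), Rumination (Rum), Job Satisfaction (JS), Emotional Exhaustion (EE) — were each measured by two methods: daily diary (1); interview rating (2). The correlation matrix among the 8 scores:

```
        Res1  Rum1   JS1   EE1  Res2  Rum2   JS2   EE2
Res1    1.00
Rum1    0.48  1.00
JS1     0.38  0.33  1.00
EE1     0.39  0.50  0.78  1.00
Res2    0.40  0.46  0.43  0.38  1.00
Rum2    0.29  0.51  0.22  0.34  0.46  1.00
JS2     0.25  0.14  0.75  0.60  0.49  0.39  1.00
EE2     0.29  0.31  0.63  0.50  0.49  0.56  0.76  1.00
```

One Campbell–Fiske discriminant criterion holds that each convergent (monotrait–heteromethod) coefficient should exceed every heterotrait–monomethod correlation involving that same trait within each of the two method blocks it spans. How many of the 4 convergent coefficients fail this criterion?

4

Each convergent coefficient versus the relevant comparison correlations:
Res (methods 1·2): 0.40 vs {0.48, 0.46, 0.38, 0.49, 0.39, 0.49} → fail.
Rum (methods 1·2): 0.51 vs {0.48, 0.46, 0.33, 0.39, 0.50, 0.56} → fail.
JS (methods 1·2): 0.75 vs {0.38, 0.49, 0.33, 0.39, 0.78, 0.76} → fail.
EE (methods 1·2): 0.50 vs {0.39, 0.49, 0.50, 0.56, 0.78, 0.76} → fail.
4 of 4 fail.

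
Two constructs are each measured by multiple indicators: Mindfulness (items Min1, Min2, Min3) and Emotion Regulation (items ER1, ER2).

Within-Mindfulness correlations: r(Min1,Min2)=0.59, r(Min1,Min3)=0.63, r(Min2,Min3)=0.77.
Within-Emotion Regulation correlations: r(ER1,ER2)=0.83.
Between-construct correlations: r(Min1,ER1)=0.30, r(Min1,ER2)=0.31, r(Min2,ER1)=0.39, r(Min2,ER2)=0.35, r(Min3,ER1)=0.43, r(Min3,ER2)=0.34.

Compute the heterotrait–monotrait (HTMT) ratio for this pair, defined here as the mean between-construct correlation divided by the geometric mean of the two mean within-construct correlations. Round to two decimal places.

Mean between = 2.12/6 = 0.3533.
Mean within-Min = 1.99/3 = 0.6633; mean within-ER = 0.83/1 = 0.8300.
Geometric mean = √(0.6633 × 0.8300) = 0.7420.
HTMT = 0.3533 / 0.7420 = 0.48.

0.48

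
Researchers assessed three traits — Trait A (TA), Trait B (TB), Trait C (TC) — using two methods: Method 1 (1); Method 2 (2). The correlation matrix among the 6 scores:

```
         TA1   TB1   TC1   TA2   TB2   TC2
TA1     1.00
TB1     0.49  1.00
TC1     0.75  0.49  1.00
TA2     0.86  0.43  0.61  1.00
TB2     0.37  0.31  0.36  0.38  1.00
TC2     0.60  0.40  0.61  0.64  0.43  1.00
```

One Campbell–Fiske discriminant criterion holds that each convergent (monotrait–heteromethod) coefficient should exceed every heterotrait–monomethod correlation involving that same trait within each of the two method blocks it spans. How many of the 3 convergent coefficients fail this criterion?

Checking each validity diagonal entry against its comparison values:
TA (methods 1·2): 0.86 vs {0.49, 0.38, 0.75, 0.64} → pass.
TB (methods 1·2): 0.31 vs {0.49, 0.38, 0.49, 0.43} → fail.
TC (methods 1·2): 0.61 vs {0.75, 0.64, 0.49, 0.43} → fail.
2 of 3 fail.

2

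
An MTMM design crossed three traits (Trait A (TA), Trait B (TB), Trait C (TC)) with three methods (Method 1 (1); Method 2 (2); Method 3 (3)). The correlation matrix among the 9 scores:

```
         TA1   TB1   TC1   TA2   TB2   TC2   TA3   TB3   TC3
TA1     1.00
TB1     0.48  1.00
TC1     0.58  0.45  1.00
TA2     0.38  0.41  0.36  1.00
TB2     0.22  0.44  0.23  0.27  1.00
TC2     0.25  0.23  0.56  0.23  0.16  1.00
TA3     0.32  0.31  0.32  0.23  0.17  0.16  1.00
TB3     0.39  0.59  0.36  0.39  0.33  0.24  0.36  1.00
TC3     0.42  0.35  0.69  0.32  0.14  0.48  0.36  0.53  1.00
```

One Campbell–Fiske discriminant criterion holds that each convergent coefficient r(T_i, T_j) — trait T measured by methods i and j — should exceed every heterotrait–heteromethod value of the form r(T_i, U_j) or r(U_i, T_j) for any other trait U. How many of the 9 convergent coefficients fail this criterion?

Each convergent coefficient versus the relevant comparison correlations:
TA (methods 1·2): 0.38 vs {0.22, 0.41, 0.25, 0.36} → fail.
TA (methods 1·3): 0.32 vs {0.39, 0.31, 0.42, 0.32} → fail.
TA (methods 2·3): 0.23 vs {0.39, 0.17, 0.32, 0.16} → fail.
TB (methods 1·2): 0.44 vs {0.41, 0.22, 0.23, 0.23} → pass.
TB (methods 1·3): 0.59 vs {0.31, 0.39, 0.35, 0.36} → pass.
TB (methods 2·3): 0.33 vs {0.17, 0.39, 0.14, 0.24} → fail.
TC (methods 1·2): 0.56 vs {0.36, 0.25, 0.23, 0.23} → pass.
TC (methods 1·3): 0.69 vs {0.32, 0.42, 0.36, 0.35} → pass.
TC (methods 2·3): 0.48 vs {0.16, 0.32, 0.24, 0.14} → pass.
4 of 9 fail.

4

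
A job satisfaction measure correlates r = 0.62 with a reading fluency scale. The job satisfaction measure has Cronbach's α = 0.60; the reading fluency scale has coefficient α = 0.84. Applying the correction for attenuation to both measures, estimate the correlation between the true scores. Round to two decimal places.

0.87

r_true = r_obs / √(r_xx · r_yy) = 0.62 / √(0.60 × 0.84) = 0.62 / √0.5040 = 0.62 / 0.7099 ≈ 0.87.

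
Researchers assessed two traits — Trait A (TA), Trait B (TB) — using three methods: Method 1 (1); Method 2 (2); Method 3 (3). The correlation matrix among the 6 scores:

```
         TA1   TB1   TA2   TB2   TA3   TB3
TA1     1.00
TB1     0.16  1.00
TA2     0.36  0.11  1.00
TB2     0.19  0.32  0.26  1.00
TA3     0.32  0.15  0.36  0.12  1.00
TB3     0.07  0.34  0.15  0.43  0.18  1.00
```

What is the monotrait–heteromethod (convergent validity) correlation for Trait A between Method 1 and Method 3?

Same trait (TA), different methods: r(TA1, TA3) = 0.32.

0.32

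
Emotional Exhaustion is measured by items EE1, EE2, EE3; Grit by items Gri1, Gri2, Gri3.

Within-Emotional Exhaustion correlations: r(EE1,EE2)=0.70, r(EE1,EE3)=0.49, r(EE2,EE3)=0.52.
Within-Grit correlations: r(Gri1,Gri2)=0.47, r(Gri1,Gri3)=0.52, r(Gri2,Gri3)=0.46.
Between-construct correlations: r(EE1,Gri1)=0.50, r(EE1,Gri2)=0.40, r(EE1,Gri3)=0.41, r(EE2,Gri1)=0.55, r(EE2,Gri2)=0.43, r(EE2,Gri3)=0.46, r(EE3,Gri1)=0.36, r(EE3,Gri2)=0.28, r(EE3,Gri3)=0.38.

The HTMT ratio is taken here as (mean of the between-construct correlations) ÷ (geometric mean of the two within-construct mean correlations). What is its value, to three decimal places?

Mean heterotrait r = 3.77/9 = 0.4189.
Mean within-EE = 1.71/3 = 0.5700; mean within-Gri = 1.45/3 = 0.4833.
Geometric mean = √(0.5700 × 0.4833) = 0.5249.
HTMT = 0.4189 / 0.5249 = 0.798.

0.798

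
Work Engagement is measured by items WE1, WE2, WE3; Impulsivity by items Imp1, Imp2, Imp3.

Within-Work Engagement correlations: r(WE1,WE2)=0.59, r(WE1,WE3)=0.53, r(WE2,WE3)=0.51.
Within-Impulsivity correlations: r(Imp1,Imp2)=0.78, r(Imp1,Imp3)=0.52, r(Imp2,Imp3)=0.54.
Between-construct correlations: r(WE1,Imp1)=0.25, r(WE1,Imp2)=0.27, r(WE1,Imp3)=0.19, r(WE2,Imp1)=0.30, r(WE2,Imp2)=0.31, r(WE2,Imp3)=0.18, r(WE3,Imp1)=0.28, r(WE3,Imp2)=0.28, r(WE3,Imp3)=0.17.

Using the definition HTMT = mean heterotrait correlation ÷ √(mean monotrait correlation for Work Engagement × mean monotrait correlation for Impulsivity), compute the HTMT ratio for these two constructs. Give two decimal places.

Mean between = 2.23/9 = 0.2478.
Mean within-WE = 1.63/3 = 0.5433; mean within-Imp = 1.84/3 = 0.6133.
Geometric mean = √(0.5433 × 0.6133) = 0.5772.
HTMT = 0.2478 / 0.5772 = 0.43.

0.43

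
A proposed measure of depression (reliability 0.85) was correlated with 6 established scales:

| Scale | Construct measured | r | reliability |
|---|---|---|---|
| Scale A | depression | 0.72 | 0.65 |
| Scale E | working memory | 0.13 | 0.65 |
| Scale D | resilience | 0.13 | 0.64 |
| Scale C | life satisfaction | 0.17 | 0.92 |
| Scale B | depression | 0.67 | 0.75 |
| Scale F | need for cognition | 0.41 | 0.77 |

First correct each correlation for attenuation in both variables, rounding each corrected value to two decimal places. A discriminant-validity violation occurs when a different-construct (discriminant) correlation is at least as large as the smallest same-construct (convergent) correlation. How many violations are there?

0

Disattenuated r (r / √(r_scale · r_new)):
  Scale A (conv): 0.72 / √(0.65·0.85) = 0.97
  Scale E (disc): 0.13 / √(0.65·0.85) = 0.17
  Scale D (disc): 0.13 / √(0.64·0.85) = 0.18
  Scale C (disc): 0.17 / √(0.92·0.85) = 0.19
  Scale B (conv): 0.67 / √(0.75·0.85) = 0.84
  Scale F (disc): 0.41 / √(0.77·0.85) = 0.51
Smallest convergent = 0.84. Discriminant values: 0.17, 0.18, 0.19, 0.51; count ≥ 0.84 → 0.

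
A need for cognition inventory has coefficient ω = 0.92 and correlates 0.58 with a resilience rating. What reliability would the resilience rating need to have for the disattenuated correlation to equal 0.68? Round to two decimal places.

r_true = r_obs / √(r_xx · r_yy) ⇒ 0.68 = 0.58 / √(0.92 · r_yy).
√(0.92 · r_yy) = 0.58 / 0.68 = 0.8529; 0.92 · r_yy = 0.7274; r_yy = 0.7274 / 0.92 ≈ 0.79.

0.79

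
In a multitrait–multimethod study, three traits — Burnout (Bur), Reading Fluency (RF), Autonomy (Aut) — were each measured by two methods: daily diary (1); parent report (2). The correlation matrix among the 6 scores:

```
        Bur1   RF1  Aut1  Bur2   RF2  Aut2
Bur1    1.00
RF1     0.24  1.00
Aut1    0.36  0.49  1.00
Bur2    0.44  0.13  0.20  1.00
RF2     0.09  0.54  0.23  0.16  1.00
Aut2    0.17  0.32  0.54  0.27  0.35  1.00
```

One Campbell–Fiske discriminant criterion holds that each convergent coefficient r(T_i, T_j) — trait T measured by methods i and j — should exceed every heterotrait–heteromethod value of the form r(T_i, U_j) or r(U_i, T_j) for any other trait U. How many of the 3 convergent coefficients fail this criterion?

Each convergent coefficient versus the relevant comparison correlations:
Bur (methods 1·2): 0.44 vs {0.09, 0.13, 0.17, 0.20} → pass.
RF (methods 1·2): 0.54 vs {0.13, 0.09, 0.32, 0.23} → pass.
Aut (methods 1·2): 0.54 vs {0.20, 0.17, 0.23, 0.32} → pass.
0 of 3 fail.

0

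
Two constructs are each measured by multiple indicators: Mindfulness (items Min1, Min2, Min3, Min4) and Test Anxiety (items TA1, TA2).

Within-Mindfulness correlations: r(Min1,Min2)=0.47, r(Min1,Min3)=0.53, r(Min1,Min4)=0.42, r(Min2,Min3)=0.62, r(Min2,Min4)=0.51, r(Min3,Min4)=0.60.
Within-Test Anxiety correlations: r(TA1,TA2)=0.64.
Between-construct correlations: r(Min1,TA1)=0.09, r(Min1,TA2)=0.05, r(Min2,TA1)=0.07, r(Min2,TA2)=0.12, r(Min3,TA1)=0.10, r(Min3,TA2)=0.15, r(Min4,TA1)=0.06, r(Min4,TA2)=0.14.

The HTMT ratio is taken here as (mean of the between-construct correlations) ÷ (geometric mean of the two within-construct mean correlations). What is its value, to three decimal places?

0.168

Between-construct mean = 0.78/8 = 0.0975.
Mean within-Min = 3.15/6 = 0.5250; mean within-TA = 0.64/1 = 0.6400.
Geometric mean = √(0.5250 × 0.6400) = 0.5797.
HTMT = 0.0975 / 0.5797 = 0.168.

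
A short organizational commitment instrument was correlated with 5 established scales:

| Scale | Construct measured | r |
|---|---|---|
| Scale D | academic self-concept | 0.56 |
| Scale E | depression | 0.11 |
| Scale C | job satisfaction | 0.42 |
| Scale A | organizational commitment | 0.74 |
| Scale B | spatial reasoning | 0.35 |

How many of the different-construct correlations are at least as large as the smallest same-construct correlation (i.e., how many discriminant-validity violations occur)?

0

Convergent (same construct = organizational commitment): Scale A.
Smallest convergent = 0.74. Discriminant values: 0.56, 0.11, 0.42, 0.35; count ≥ 0.74 → 0.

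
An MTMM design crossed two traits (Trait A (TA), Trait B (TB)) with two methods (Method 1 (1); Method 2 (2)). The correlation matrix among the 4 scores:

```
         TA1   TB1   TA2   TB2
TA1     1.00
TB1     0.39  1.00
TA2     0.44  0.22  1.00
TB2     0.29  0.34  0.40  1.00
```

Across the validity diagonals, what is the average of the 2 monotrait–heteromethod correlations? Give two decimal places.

Convergent values: 0.44, 0.34; mean = 0.78/2 = 0.39.

0.39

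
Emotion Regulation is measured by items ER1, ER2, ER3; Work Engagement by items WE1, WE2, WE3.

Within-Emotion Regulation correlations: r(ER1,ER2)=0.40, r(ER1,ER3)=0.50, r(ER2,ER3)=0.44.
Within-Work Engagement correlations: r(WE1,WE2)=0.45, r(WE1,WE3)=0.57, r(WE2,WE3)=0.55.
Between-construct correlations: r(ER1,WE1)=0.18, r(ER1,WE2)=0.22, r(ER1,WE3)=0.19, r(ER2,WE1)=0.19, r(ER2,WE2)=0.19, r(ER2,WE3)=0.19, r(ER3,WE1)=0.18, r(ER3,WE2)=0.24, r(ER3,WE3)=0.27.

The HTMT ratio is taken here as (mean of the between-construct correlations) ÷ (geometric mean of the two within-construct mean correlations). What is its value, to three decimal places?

Mean heterotrait r = 1.85/9 = 0.2056.
Mean within-ER = 1.34/3 = 0.4467; mean within-WE = 1.57/3 = 0.5233.
Geometric mean = √(0.4467 × 0.5233) = 0.4835.
HTMT = 0.2056 / 0.4835 = 0.425.

0.425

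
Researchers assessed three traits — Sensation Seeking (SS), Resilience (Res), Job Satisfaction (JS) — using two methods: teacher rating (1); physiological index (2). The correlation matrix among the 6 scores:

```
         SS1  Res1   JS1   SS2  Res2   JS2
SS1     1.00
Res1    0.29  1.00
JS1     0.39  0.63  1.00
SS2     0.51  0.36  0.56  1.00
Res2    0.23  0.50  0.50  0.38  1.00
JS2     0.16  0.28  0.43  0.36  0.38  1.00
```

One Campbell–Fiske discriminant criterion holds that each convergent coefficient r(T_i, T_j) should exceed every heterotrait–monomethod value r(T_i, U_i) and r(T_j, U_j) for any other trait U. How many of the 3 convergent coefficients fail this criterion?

2

Each convergent coefficient versus the relevant comparison correlations:
SS (methods 1·2): 0.51 vs {0.29, 0.38, 0.39, 0.36} → pass.
Res (methods 1·2): 0.50 vs {0.29, 0.38, 0.63, 0.38} → fail.
JS (methods 1·2): 0.43 vs {0.39, 0.36, 0.63, 0.38} → fail.
2 of 3 fail.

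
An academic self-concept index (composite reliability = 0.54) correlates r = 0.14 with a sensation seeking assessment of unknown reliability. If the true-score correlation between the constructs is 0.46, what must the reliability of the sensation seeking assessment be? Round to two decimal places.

0.17

r_true = r_obs / √(r_xx · r_yy) ⇒ 0.46 = 0.14 / √(0.54 · r_yy).
√(0.54 · r_yy) = 0.14 / 0.46 = 0.3043; 0.54 · r_yy = 0.0926; r_yy = 0.0926 / 0.54 ≈ 0.17.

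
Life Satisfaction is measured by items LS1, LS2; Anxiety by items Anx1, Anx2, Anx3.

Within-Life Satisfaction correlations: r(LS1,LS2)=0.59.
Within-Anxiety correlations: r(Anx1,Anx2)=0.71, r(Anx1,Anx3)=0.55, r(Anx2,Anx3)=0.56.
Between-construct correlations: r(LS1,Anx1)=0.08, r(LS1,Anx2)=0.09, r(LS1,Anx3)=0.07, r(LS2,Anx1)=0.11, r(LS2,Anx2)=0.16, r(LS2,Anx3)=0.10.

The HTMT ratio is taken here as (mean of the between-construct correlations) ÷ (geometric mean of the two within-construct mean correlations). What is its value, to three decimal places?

Mean heterotrait r = 0.61/6 = 0.1017.
Mean within-LS = 0.59/1 = 0.5900; mean within-Anx = 1.82/3 = 0.6067.
Geometric mean = √(0.5900 × 0.6067) = 0.5983.
HTMT = 0.1017 / 0.5983 = 0.170.

0.170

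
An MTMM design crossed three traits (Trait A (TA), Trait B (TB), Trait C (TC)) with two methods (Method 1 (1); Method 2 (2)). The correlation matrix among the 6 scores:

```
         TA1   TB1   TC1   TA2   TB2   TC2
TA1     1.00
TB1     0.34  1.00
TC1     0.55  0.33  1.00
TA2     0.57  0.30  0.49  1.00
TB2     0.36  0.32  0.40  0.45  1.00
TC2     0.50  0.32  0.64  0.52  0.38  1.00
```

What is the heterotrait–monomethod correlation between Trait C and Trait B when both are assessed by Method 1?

0.33

Different traits, same method: r(TC1, TB1) = 0.33.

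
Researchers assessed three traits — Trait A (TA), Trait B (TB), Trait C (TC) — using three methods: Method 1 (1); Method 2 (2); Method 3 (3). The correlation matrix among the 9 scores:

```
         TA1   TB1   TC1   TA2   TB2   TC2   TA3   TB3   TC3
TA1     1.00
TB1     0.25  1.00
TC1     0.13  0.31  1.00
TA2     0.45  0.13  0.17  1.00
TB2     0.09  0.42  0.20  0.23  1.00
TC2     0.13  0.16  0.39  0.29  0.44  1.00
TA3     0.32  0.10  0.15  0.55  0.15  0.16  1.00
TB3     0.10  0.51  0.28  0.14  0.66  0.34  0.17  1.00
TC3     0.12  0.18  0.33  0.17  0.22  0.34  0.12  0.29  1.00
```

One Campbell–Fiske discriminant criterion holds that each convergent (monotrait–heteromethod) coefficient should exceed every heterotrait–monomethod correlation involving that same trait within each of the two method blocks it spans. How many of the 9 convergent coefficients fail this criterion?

3

Each convergent coefficient versus the relevant comparison correlations:
TA (methods 1·2): 0.45 vs {0.25, 0.23, 0.13, 0.29} → pass.
TA (methods 1·3): 0.32 vs {0.25, 0.17, 0.13, 0.12} → pass.
TA (methods 2·3): 0.55 vs {0.23, 0.17, 0.29, 0.12} → pass.
TB (methods 1·2): 0.42 vs {0.25, 0.23, 0.31, 0.44} → fail.
TB (methods 1·3): 0.51 vs {0.25, 0.17, 0.31, 0.29} → pass.
TB (methods 2·3): 0.66 vs {0.23, 0.17, 0.44, 0.29} → pass.
TC (methods 1·2): 0.39 vs {0.13, 0.29, 0.31, 0.44} → fail.
TC (methods 1·3): 0.33 vs {0.13, 0.12, 0.31, 0.29} → pass.
TC (methods 2·3): 0.34 vs {0.29, 0.12, 0.44, 0.29} → fail.
3 of 9 fail.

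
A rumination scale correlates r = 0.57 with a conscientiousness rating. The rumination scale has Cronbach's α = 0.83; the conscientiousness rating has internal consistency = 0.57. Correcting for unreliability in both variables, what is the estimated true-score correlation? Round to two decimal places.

0.83

r_true = r_obs / √(r_xx · r_yy) = 0.57 / √(0.83 × 0.57) = 0.57 / √0.4731 = 0.57 / 0.6878 ≈ 0.83.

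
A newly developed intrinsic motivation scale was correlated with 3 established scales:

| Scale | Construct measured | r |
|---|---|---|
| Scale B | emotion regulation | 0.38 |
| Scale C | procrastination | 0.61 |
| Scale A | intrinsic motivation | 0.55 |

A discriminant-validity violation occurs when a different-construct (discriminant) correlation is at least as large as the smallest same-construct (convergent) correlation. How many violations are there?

Convergent (same construct = intrinsic motivation): Scale A.
Smallest convergent = 0.55. Discriminant values: 0.38, 0.61; count ≥ 0.55 → 1.

1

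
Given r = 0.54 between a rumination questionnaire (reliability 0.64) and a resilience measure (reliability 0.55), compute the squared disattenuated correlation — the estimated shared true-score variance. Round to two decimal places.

0.83

Disattenuated r = 0.54 / √(0.64 × 0.55) = 0.54 / 0.5933 = 0.9102.
Shared true-score variance = 0.9102² = 0.8285 ≈ 0.83.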